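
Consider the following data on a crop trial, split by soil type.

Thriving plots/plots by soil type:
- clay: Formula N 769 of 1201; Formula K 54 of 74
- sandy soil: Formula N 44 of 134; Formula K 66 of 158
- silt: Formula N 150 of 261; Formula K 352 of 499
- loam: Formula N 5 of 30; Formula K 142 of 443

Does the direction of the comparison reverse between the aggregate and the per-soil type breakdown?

Clay: Formula N 769/1201 = 64.0%, Formula K 54/74 = 73.0% → Formula K
Sandy soil: Formula N 44/134 = 32.8%, Formula K 66/158 = 41.8% → Formula K
Silt: Formula N 150/261 = 57.5%, Formula K 352/499 = 70.5% → Formula K
Loam: Formula N 5/30 = 16.7%, Formula K 142/443 = 32.1% → Formula K
Overall: Formula N 968/1626 = 59.5%, Formula K 614/1174 = 52.3% → Formula N
Formula K wins each soil group but Formula N wins overall — the comparison reverses. Formula K's plots skew toward loam, which has a lower base rate.

Yes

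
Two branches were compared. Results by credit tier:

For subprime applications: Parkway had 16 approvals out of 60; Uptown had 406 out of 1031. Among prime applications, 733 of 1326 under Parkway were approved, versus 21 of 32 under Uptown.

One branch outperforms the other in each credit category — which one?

Uptown

Subprime: Parkway 16/60 = 26.7%, Uptown 406/1031 = 39.4% → Uptown
Prime: Parkway 733/1326 = 55.3%, Uptown 21/32 = 65.6% → Uptown
Uptown has the higher rate in both groups.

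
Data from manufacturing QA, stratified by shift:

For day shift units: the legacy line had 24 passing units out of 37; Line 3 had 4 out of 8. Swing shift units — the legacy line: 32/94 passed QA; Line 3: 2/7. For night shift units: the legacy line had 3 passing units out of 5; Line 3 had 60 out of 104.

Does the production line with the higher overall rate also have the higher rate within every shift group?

No

Day shift: the legacy line 24/37 = 64.9%, Line 3 4/8 = 50.0% → the legacy line
Swing shift: the legacy line 32/94 = 34.0%, Line 3 2/7 = 28.6% → the legacy line
Night shift: the legacy line 3/5 = 60.0%, Line 3 60/104 = 57.7% → the legacy line
Overall: the legacy line 59/136 = 43.4%, Line 3 66/119 = 55.5% → Line 3
The legacy line wins each shift group but Line 3 wins overall — the comparison reverses. The legacy line's units skew toward swing shift, which has a lower base rate.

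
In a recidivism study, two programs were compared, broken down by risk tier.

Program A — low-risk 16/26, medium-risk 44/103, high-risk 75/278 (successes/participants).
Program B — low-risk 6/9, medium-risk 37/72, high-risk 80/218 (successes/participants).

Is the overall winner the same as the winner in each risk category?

Yes

Low-risk: Program A 16/26 = 61.5%, Program B 6/9 = 66.7% → Program B
Medium-risk: Program A 44/103 = 42.7%, Program B 37/72 = 51.4% → Program B
High-risk: Program A 75/278 = 27.0%, Program B 80/218 = 36.7% → Program B
Overall: Program A 135/407 = 33.2%, Program B 123/299 = 41.1% → Program B
Program B wins overall and in every risk group — no reversal.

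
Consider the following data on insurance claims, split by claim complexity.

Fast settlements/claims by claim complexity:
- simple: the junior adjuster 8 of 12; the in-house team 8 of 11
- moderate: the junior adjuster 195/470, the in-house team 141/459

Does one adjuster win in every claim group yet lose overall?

No

Simple: the junior adjuster 8/12 = 66.7%, the in-house team 8/11 = 72.7% → the in-house team
Moderate: the junior adjuster 195/470 = 41.5%, the in-house team 141/459 = 30.7% → the junior adjuster
Overall: the junior adjuster 203/482 = 42.1%, the in-house team 149/470 = 31.7% → the junior adjuster
Neither sweeps: the junior adjuster wins 1 of 2 groups, the in-house team wins 1. The junior adjuster wins overall but not every group — no Simpson reversal.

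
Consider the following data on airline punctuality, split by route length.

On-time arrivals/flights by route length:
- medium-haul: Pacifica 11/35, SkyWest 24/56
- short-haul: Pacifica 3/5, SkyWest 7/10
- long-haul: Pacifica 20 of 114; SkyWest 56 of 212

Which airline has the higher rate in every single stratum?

Medium-haul: Pacifica 11/35 = 31.4%, SkyWest 24/56 = 42.9% → SkyWest
Short-haul: Pacifica 3/5 = 60.0%, SkyWest 7/10 = 70.0% → SkyWest
Long-haul: Pacifica 20/114 = 17.5%, SkyWest 56/212 = 26.4% → SkyWest
SkyWest has the higher rate in all 3 groups.

SkyWest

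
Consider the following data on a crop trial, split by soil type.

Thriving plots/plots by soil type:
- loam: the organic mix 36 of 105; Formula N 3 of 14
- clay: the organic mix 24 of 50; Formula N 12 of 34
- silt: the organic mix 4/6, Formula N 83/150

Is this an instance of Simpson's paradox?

Yes

Loam: the organic mix 36/105 = 34.3%, Formula N 3/14 = 21.4% → the organic mix
Clay: the organic mix 24/50 = 48.0%, Formula N 12/34 = 35.3% → the organic mix
Silt: the organic mix 4/6 = 66.7%, Formula N 83/150 = 55.3% → the organic mix
Overall: the organic mix 64/161 = 39.8%, Formula N 98/198 = 49.5% → Formula N
The organic mix wins each soil group but Formula N wins overall — the comparison reverses. The organic mix's plots skew toward loam, which has a lower base rate.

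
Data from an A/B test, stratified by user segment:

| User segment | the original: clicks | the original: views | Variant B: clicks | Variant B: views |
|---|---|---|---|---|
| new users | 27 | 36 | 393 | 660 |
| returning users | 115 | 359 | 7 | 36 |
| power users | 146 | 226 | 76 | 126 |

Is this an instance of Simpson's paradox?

New users: the original 27/36 = 75.0%, Variant B 393/660 = 59.5% → the original
Returning users: the original 115/359 = 32.0%, Variant B 7/36 = 19.4% → the original
Power users: the original 146/226 = 64.6%, Variant B 76/126 = 60.3% → the original
Overall: the original 288/621 = 46.4%, Variant B 476/822 = 57.9% → Variant B
The original wins each user group but Variant B wins overall — the comparison reverses. The original's views skew toward returning users, which has a lower base rate.

Yes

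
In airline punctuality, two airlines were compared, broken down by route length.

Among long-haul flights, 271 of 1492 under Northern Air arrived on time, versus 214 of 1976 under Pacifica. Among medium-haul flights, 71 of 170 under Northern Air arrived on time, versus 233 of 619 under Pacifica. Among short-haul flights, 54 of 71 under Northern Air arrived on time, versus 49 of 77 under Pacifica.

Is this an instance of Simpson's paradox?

No

Long-haul: Northern Air 271/1492 = 18.2%, Pacifica 214/1976 = 10.8% → Northern Air
Medium-haul: Northern Air 71/170 = 41.8%, Pacifica 233/619 = 37.6% → Northern Air
Short-haul: Northern Air 54/71 = 76.1%, Pacifica 49/77 = 63.6% → Northern Air
Overall: Northern Air 396/1733 = 22.9%, Pacifica 496/2672 = 18.6% → Northern Air
Northern Air wins overall and in every route group — no reversal.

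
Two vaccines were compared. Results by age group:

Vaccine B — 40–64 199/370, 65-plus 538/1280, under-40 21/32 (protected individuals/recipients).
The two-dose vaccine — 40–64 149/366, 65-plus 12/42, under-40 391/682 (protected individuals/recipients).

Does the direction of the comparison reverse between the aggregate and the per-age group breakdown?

Yes

40–64: Vaccine B 199/370 = 53.8%, the two-dose vaccine 149/366 = 40.7% → Vaccine B
65-plus: Vaccine B 538/1280 = 42.0%, the two-dose vaccine 12/42 = 28.6% → Vaccine B
Under-40: Vaccine B 21/32 = 65.6%, the two-dose vaccine 391/682 = 57.3% → Vaccine B
Overall: Vaccine B 758/1682 = 45.1%, the two-dose vaccine 552/1090 = 50.6% → the two-dose vaccine
Vaccine B wins each age group but the two-dose vaccine wins overall — the comparison reverses. Vaccine B's recipients skew toward 65-plus, which has a lower base rate.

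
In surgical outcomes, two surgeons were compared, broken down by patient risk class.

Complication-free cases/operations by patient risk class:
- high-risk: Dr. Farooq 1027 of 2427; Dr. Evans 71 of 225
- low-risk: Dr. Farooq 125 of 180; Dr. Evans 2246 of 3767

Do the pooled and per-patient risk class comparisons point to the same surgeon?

No

High-risk: Dr. Farooq 1027/2427 = 42.3%, Dr. Evans 71/225 = 31.6% → Dr. Farooq
Low-risk: Dr. Farooq 125/180 = 69.4%, Dr. Evans 2246/3767 = 59.6% → Dr. Farooq
Overall: Dr. Farooq 1152/2607 = 44.2%, Dr. Evans 2317/3992 = 58.0% → Dr. Evans
Dr. Farooq wins each patient risk group but Dr. Evans wins overall — the comparison reverses. Dr. Farooq's operations skew toward high-risk, which has a lower base rate.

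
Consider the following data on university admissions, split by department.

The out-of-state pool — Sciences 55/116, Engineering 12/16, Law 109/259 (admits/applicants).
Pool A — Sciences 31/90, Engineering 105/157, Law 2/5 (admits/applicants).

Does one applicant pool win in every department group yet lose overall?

Yes

Sciences: the out-of-state pool 55/116 = 47.4%, Pool A 31/90 = 34.4% → the out-of-state pool
Engineering: the out-of-state pool 12/16 = 75.0%, Pool A 105/157 = 66.9% → the out-of-state pool
Law: the out-of-state pool 109/259 = 42.1%, Pool A 2/5 = 40.0% → the out-of-state pool
Overall: the out-of-state pool 176/391 = 45.0%, Pool A 138/252 = 54.8% → Pool A
The out-of-state pool wins each department group but Pool A wins overall — the comparison reverses. The out-of-state pool's applicants skew toward Law, which has a lower base rate.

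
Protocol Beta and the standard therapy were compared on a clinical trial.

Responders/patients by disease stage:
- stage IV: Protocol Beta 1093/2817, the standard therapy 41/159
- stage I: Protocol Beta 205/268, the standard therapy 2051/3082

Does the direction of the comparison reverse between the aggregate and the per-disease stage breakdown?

Stage IV: Protocol Beta 1093/2817 = 38.8%, the standard therapy 41/159 = 25.8% → Protocol Beta
Stage I: Protocol Beta 205/268 = 76.5%, the standard therapy 2051/3082 = 66.5% → Protocol Beta
Overall: Protocol Beta 1298/3085 = 42.1%, the standard therapy 2092/3241 = 64.5% → the standard therapy
Protocol Beta wins each disease group but the standard therapy wins overall — the comparison reverses. Protocol Beta's patients skew toward stage IV, which has a lower base rate.

Yes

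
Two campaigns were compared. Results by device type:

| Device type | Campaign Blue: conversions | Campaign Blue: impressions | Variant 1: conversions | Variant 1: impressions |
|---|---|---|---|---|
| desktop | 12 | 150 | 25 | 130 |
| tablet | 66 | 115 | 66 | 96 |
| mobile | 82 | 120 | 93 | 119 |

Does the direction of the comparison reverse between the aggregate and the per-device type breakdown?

Desktop: Campaign Blue 12/150 = 8.0%, Variant 1 25/130 = 19.2% → Variant 1
Tablet: Campaign Blue 66/115 = 57.4%, Variant 1 66/96 = 68.8% → Variant 1
Mobile: Campaign Blue 82/120 = 68.3%, Variant 1 93/119 = 78.2% → Variant 1
Overall: Campaign Blue 160/385 = 41.6%, Variant 1 184/345 = 53.3% → Variant 1
Variant 1 wins overall and in every device group — no reversal.

No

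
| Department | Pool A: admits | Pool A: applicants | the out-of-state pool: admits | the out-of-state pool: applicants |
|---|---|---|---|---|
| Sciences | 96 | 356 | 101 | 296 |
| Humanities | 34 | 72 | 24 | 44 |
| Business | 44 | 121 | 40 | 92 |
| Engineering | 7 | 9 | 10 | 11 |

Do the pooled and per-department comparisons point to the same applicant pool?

Sciences: Pool A 96/356 = 27.0%, the out-of-state pool 101/296 = 34.1% → the out-of-state pool
Humanities: Pool A 34/72 = 47.2%, the out-of-state pool 24/44 = 54.5% → the out-of-state pool
Business: Pool A 44/121 = 36.4%, the out-of-state pool 40/92 = 43.5% → the out-of-state pool
Engineering: Pool A 7/9 = 77.8%, the out-of-state pool 10/11 = 90.9% → the out-of-state pool
Overall: Pool A 181/558 = 32.4%, the out-of-state pool 175/443 = 39.5% → the out-of-state pool
The out-of-state pool wins overall and in every department group — no reversal.

Yes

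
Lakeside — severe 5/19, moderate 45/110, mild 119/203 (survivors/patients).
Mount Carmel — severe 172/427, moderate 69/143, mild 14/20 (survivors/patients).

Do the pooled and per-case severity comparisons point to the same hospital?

Severe: Lakeside 5/19 = 26.3%, Mount Carmel 172/427 = 40.3% → Mount Carmel
Moderate: Lakeside 45/110 = 40.9%, Mount Carmel 69/143 = 48.3% → Mount Carmel
Mild: Lakeside 119/203 = 58.6%, Mount Carmel 14/20 = 70.0% → Mount Carmel
Overall: Lakeside 169/332 = 50.9%, Mount Carmel 255/590 = 43.2% → Lakeside
Mount Carmel wins each case group but Lakeside wins overall — the comparison reverses. Mount Carmel's patients skew toward severe, which has a lower base rate.

No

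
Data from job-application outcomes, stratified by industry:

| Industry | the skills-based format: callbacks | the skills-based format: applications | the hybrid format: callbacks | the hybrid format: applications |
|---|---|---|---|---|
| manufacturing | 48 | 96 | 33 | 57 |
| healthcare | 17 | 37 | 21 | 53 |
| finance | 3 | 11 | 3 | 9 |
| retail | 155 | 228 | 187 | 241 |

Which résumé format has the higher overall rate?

the hybrid format

Manufacturing: the skills-based format 48/96 = 50.0%, the hybrid format 33/57 = 57.9% → the hybrid format
Healthcare: the skills-based format 17/37 = 45.9%, the hybrid format 21/53 = 39.6% → the skills-based format
Finance: the skills-based format 3/11 = 27.3%, the hybrid format 3/9 = 33.3% → the hybrid format
Retail: the skills-based format 155/228 = 68.0%, the hybrid format 187/241 = 77.6% → the hybrid format
Overall: the skills-based format 223/372 = 59.9%, the hybrid format 244/360 = 67.8% → the hybrid format
(Neither sweeps every industry group, but the hybrid format has the higher pooled rate.)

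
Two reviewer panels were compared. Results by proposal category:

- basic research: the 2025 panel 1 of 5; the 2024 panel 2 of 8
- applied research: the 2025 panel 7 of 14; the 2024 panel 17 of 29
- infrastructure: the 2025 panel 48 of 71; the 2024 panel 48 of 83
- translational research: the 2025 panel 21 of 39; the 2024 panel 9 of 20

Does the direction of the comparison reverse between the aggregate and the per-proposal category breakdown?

Basic research: the 2025 panel 1/5 = 20.0%, the 2024 panel 2/8 = 25.0% → the 2024 panel
Applied research: the 2025 panel 7/14 = 50.0%, the 2024 panel 17/29 = 58.6% → the 2024 panel
Infrastructure: the 2025 panel 48/71 = 67.6%, the 2024 panel 48/83 = 57.8% → the 2025 panel
Translational research: the 2025 panel 21/39 = 53.8%, the 2024 panel 9/20 = 45.0% → the 2025 panel
Overall: the 2025 panel 77/129 = 59.7%, the 2024 panel 76/140 = 54.3% → the 2025 panel
Neither sweeps: the 2025 panel wins 2 of 4 groups, the 2024 panel wins 2. The 2025 panel wins overall but not every group — no Simpson reversal.

No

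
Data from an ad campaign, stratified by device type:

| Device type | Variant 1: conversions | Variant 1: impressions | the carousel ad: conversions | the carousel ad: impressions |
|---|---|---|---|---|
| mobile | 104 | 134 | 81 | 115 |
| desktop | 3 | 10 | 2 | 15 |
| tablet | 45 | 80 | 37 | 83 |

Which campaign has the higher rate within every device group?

Variant 1

Mobile: Variant 1 104/134 = 77.6%, the carousel ad 81/115 = 70.4% → Variant 1
Desktop: Variant 1 3/10 = 30.0%, the carousel ad 2/15 = 13.3% → Variant 1
Tablet: Variant 1 45/80 = 56.2%, the carousel ad 37/83 = 44.6% → Variant 1
Variant 1 has the higher rate in all 3 groups.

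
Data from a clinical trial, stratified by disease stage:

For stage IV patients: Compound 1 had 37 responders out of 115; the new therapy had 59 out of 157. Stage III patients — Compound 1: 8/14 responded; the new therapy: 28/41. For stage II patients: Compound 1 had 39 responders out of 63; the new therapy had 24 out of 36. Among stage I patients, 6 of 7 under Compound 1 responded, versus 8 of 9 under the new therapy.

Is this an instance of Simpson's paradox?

No

Stage IV: Compound 1 37/115 = 32.2%, the new therapy 59/157 = 37.6% → the new therapy
Stage III: Compound 1 8/14 = 57.1%, the new therapy 28/41 = 68.3% → the new therapy
Stage II: Compound 1 39/63 = 61.9%, the new therapy 24/36 = 66.7% → the new therapy
Stage I: Compound 1 6/7 = 85.7%, the new therapy 8/9 = 88.9% → the new therapy
Overall: Compound 1 90/199 = 45.2%, the new therapy 119/243 = 49.0% → the new therapy
The new therapy wins overall and in every disease group — no reversal.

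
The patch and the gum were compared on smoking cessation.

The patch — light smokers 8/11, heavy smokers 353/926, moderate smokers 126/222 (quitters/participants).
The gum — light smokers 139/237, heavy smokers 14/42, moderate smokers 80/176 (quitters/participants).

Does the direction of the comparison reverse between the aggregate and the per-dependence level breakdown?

Yes

Light smokers: the patch 8/11 = 72.7%, the gum 139/237 = 58.6% → the patch
Heavy smokers: the patch 353/926 = 38.1%, the gum 14/42 = 33.3% → the patch
Moderate smokers: the patch 126/222 = 56.8%, the gum 80/176 = 45.5% → the patch
Overall: the patch 487/1159 = 42.0%, the gum 233/455 = 51.2% → the gum
The patch wins each dependence group but the gum wins overall — the comparison reverses. The patch's participants skew toward heavy smokers, which has a lower base rate.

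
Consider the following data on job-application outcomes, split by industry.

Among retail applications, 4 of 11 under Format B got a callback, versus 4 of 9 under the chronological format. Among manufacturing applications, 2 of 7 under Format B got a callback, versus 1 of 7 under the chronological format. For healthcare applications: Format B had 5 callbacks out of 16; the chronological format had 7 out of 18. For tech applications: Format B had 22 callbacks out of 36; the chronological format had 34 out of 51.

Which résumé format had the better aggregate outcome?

the chronological format

Retail: Format B 4/11 = 36.4%, the chronological format 4/9 = 44.4% → the chronological format
Manufacturing: Format B 2/7 = 28.6%, the chronological format 1/7 = 14.3% → Format B
Healthcare: Format B 5/16 = 31.2%, the chronological format 7/18 = 38.9% → the chronological format
Tech: Format B 22/36 = 61.1%, the chronological format 34/51 = 66.7% → the chronological format
Overall: Format B 33/70 = 47.1%, the chronological format 46/85 = 54.1% → the chronological format
(Neither sweeps every industry group, but the chronological format has the higher pooled rate.)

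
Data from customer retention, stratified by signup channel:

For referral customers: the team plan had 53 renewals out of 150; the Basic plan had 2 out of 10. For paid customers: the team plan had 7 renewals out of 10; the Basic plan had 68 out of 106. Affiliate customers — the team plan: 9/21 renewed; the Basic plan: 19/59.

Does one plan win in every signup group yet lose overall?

Referral: the team plan 53/150 = 35.3%, the Basic plan 2/10 = 20.0% → the team plan
Paid: the team plan 7/10 = 70.0%, the Basic plan 68/106 = 64.2% → the team plan
Affiliate: the team plan 9/21 = 42.9%, the Basic plan 19/59 = 32.2% → the team plan
Overall: the team plan 69/181 = 38.1%, the Basic plan 89/175 = 50.9% → the Basic plan
The team plan wins each signup group but the Basic plan wins overall — the comparison reverses. The team plan's customers skew toward referral, which has a lower base rate.

Yes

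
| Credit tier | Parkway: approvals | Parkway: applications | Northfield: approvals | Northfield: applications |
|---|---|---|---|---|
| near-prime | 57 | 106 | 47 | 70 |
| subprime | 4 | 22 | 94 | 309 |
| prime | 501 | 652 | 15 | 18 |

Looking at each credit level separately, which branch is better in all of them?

Northfield

Near-prime: Parkway 57/106 = 53.8%, Northfield 47/70 = 67.1% → Northfield
Subprime: Parkway 4/22 = 18.2%, Northfield 94/309 = 30.4% → Northfield
Prime: Parkway 501/652 = 76.8%, Northfield 15/18 = 83.3% → Northfield
Northfield has the higher rate in all 3 groups.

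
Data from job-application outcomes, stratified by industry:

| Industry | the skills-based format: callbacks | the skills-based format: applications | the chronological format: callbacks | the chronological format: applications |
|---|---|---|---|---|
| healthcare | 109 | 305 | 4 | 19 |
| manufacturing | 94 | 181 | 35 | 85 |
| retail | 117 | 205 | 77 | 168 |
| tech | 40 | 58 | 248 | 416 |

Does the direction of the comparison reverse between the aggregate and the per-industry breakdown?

Healthcare: the skills-based format 109/305 = 35.7%, the chronological format 4/19 = 21.1% → the skills-based format
Manufacturing: the skills-based format 94/181 = 51.9%, the chronological format 35/85 = 41.2% → the skills-based format
Retail: the skills-based format 117/205 = 57.1%, the chronological format 77/168 = 45.8% → the skills-based format
Tech: the skills-based format 40/58 = 69.0%, the chronological format 248/416 = 59.6% → the skills-based format
Overall: the skills-based format 360/749 = 48.1%, the chronological format 364/688 = 52.9% → the chronological format
The skills-based format wins each industry group but the chronological format wins overall — the comparison reverses. The skills-based format's applications skew toward healthcare, which has a lower base rate.

Yes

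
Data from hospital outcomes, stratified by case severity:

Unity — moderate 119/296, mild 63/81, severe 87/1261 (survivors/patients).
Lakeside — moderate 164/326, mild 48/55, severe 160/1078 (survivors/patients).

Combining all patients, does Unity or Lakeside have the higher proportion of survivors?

Moderate: Unity 119/296 = 40.2%, Lakeside 164/326 = 50.3% → Lakeside
Mild: Unity 63/81 = 77.8%, Lakeside 48/55 = 87.3% → Lakeside
Severe: Unity 87/1261 = 6.9%, Lakeside 160/1078 = 14.8% → Lakeside
Overall: Unity 269/1638 = 16.4%, Lakeside 372/1459 = 25.5% → Lakeside

Lakeside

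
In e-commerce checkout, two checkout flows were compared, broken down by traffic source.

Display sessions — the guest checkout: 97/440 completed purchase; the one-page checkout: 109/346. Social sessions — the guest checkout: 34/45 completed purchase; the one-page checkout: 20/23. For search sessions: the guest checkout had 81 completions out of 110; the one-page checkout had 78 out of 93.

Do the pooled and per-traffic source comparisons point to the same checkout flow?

Display: the guest checkout 97/440 = 22.0%, the one-page checkout 109/346 = 31.5% → the one-page checkout
Social: the guest checkout 34/45 = 75.6%, the one-page checkout 20/23 = 87.0% → the one-page checkout
Search: the guest checkout 81/110 = 73.6%, the one-page checkout 78/93 = 83.9% → the one-page checkout
Overall: the guest checkout 212/595 = 35.6%, the one-page checkout 207/462 = 44.8% → the one-page checkout
The one-page checkout wins overall and in every traffic group — no reversal.

Yes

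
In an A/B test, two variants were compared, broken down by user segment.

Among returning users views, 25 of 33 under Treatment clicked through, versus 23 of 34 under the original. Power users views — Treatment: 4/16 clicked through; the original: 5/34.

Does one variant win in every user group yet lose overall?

No

Returning users: Treatment 25/33 = 75.8%, the original 23/34 = 67.6% → Treatment
Power users: Treatment 4/16 = 25.0%, the original 5/34 = 14.7% → Treatment
Overall: Treatment 29/49 = 59.2%, the original 28/68 = 41.2% → Treatment
Treatment wins overall and in every user group — no reversal.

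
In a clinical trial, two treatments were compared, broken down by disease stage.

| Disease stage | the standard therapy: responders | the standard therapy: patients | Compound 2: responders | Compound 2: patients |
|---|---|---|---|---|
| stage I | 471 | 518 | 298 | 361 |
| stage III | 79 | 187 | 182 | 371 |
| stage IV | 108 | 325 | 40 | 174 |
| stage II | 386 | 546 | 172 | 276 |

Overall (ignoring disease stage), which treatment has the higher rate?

the standard therapy

Stage I: the standard therapy 471/518 = 90.9%, Compound 2 298/361 = 82.5% → the standard therapy
Stage III: the standard therapy 79/187 = 42.2%, Compound 2 182/371 = 49.1% → Compound 2
Stage IV: the standard therapy 108/325 = 33.2%, Compound 2 40/174 = 23.0% → the standard therapy
Stage II: the standard therapy 386/546 = 70.7%, Compound 2 172/276 = 62.3% → the standard therapy
Overall: the standard therapy 1044/1576 = 66.2%, Compound 2 692/1182 = 58.5% → the standard therapy
(Neither sweeps every disease group, but the standard therapy has the higher pooled rate.)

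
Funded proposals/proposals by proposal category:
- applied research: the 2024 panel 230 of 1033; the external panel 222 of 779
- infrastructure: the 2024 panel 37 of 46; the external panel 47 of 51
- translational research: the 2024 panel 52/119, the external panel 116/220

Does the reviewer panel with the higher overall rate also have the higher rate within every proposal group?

Applied research: the 2024 panel 230/1033 = 22.3%, the external panel 222/779 = 28.5% → the external panel
Infrastructure: the 2024 panel 37/46 = 80.4%, the external panel 47/51 = 92.2% → the external panel
Translational research: the 2024 panel 52/119 = 43.7%, the external panel 116/220 = 52.7% → the external panel
Overall: the 2024 panel 319/1198 = 26.6%, the external panel 385/1050 = 36.7% → the external panel
The external panel wins overall and in every proposal group — no reversal.

Yes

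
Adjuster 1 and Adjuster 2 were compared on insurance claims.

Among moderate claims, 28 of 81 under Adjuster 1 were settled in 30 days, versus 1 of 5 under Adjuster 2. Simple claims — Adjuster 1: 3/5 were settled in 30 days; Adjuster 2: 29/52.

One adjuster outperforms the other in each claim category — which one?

Moderate: Adjuster 1 28/81 = 34.6%, Adjuster 2 1/5 = 20.0% → Adjuster 1
Simple: Adjuster 1 3/5 = 60.0%, Adjuster 2 29/52 = 55.8% → Adjuster 1
Adjuster 1 has the higher rate in both groups.

Adjuster 1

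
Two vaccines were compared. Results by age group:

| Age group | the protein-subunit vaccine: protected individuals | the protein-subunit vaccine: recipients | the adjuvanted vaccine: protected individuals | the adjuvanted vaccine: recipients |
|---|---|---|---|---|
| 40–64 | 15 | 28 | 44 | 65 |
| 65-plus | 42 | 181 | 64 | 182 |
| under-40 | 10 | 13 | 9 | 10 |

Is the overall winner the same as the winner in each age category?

Yes

40–64: the protein-subunit vaccine 15/28 = 53.6%, the adjuvanted vaccine 44/65 = 67.7% → the adjuvanted vaccine
65-plus: the protein-subunit vaccine 42/181 = 23.2%, the adjuvanted vaccine 64/182 = 35.2% → the adjuvanted vaccine
Under-40: the protein-subunit vaccine 10/13 = 76.9%, the adjuvanted vaccine 9/10 = 90.0% → the adjuvanted vaccine
Overall: the protein-subunit vaccine 67/222 = 30.2%, the adjuvanted vaccine 117/257 = 45.5% → the adjuvanted vaccine
The adjuvanted vaccine wins overall and in every age group — no reversal.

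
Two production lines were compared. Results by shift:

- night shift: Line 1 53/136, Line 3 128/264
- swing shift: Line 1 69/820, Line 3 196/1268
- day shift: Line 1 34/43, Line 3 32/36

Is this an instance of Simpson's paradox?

Night shift: Line 1 53/136 = 39.0%, Line 3 128/264 = 48.5% → Line 3
Swing shift: Line 1 69/820 = 8.4%, Line 3 196/1268 = 15.5% → Line 3
Day shift: Line 1 34/43 = 79.1%, Line 3 32/36 = 88.9% → Line 3
Overall: Line 1 156/999 = 15.6%, Line 3 356/1568 = 22.7% → Line 3
Line 3 wins overall and in every shift group — no reversal.

No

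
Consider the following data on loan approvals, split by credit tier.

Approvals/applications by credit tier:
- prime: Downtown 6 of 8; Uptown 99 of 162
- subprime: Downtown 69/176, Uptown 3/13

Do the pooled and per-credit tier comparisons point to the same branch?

No

Prime: Downtown 6/8 = 75.0%, Uptown 99/162 = 61.1% → Downtown
Subprime: Downtown 69/176 = 39.2%, Uptown 3/13 = 23.1% → Downtown
Overall: Downtown 75/184 = 40.8%, Uptown 102/175 = 58.3% → Uptown
Downtown wins each credit group but Uptown wins overall — the comparison reverses. Downtown's applications skew toward subprime, which has a lower base rate.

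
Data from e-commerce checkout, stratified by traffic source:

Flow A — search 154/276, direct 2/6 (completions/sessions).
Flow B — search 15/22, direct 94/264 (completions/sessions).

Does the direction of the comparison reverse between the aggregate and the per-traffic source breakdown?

Search: Flow A 154/276 = 55.8%, Flow B 15/22 = 68.2% → Flow B
Direct: Flow A 2/6 = 33.3%, Flow B 94/264 = 35.6% → Flow B
Overall: Flow A 156/282 = 55.3%, Flow B 109/286 = 38.1% → Flow A
Flow B wins each traffic group but Flow A wins overall — the comparison reverses. Flow B's sessions skew toward direct, which has a lower base rate.

Yes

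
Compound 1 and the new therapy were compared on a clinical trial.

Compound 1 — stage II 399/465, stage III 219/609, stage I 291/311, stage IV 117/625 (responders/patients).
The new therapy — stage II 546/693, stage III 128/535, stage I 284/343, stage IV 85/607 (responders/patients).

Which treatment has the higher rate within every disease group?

Compound 1

Stage II: Compound 1 399/465 = 85.8%, the new therapy 546/693 = 78.8% → Compound 1
Stage III: Compound 1 219/609 = 36.0%, the new therapy 128/535 = 23.9% → Compound 1
Stage I: Compound 1 291/311 = 93.6%, the new therapy 284/343 = 82.8% → Compound 1
Stage IV: Compound 1 117/625 = 18.7%, the new therapy 85/607 = 14.0% → Compound 1
Compound 1 has the higher rate in all 4 groups.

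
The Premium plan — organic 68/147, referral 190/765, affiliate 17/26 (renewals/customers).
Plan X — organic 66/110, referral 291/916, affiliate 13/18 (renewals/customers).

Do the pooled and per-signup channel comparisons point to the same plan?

Organic: the Premium plan 68/147 = 46.3%, Plan X 66/110 = 60.0% → Plan X
Referral: the Premium plan 190/765 = 24.8%, Plan X 291/916 = 31.8% → Plan X
Affiliate: the Premium plan 17/26 = 65.4%, Plan X 13/18 = 72.2% → Plan X
Overall: the Premium plan 275/938 = 29.3%, Plan X 370/1044 = 35.4% → Plan X
Plan X wins overall and in every signup group — no reversal.

Yes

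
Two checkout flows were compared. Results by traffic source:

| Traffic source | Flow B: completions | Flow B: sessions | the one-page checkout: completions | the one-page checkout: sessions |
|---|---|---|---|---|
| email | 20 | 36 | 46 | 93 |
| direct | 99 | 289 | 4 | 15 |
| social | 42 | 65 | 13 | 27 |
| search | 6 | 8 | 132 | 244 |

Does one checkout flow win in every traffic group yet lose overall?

Email: Flow B 20/36 = 55.6%, the one-page checkout 46/93 = 49.5% → Flow B
Direct: Flow B 99/289 = 34.3%, the one-page checkout 4/15 = 26.7% → Flow B
Social: Flow B 42/65 = 64.6%, the one-page checkout 13/27 = 48.1% → Flow B
Search: Flow B 6/8 = 75.0%, the one-page checkout 132/244 = 54.1% → Flow B
Overall: Flow B 167/398 = 42.0%, the one-page checkout 195/379 = 51.5% → the one-page checkout
Flow B wins each traffic group but the one-page checkout wins overall — the comparison reverses. Flow B's sessions skew toward direct, which has a lower base rate.

Yes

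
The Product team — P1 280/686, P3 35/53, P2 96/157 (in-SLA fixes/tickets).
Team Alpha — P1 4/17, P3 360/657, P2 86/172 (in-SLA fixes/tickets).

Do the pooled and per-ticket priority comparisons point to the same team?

P1: the Product team 280/686 = 40.8%, Team Alpha 4/17 = 23.5% → the Product team
P3: the Product team 35/53 = 66.0%, Team Alpha 360/657 = 54.8% → the Product team
P2: the Product team 96/157 = 61.1%, Team Alpha 86/172 = 50.0% → the Product team
Overall: the Product team 411/896 = 45.9%, Team Alpha 450/846 = 53.2% → Team Alpha
The Product team wins each ticket group but Team Alpha wins overall — the comparison reverses. The Product team's tickets skew toward P1, which has a lower base rate.

No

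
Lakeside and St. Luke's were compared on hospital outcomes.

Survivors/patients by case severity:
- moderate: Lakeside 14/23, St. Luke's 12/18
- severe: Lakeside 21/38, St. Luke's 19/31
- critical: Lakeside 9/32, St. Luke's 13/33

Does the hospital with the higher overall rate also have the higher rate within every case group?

Yes

Moderate: Lakeside 14/23 = 60.9%, St. Luke's 12/18 = 66.7% → St. Luke's
Severe: Lakeside 21/38 = 55.3%, St. Luke's 19/31 = 61.3% → St. Luke's
Critical: Lakeside 9/32 = 28.1%, St. Luke's 13/33 = 39.4% → St. Luke's
Overall: Lakeside 44/93 = 47.3%, St. Luke's 44/82 = 53.7% → St. Luke's
St. Luke's wins overall and in every case group — no reversal.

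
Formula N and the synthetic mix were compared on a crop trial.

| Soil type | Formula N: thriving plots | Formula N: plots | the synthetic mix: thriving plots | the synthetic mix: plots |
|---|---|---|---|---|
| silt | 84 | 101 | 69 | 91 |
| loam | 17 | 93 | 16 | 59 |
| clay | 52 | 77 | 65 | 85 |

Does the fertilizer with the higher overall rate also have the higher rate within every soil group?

Silt: Formula N 84/101 = 83.2%, the synthetic mix 69/91 = 75.8% → Formula N
Loam: Formula N 17/93 = 18.3%, the synthetic mix 16/59 = 27.1% → the synthetic mix
Clay: Formula N 52/77 = 67.5%, the synthetic mix 65/85 = 76.5% → the synthetic mix
Overall: Formula N 153/271 = 56.5%, the synthetic mix 150/235 = 63.8% → the synthetic mix
Neither sweeps: Formula N wins 1 of 3 groups, the synthetic mix wins 2. The synthetic mix wins overall but not every group — no Simpson reversal.

No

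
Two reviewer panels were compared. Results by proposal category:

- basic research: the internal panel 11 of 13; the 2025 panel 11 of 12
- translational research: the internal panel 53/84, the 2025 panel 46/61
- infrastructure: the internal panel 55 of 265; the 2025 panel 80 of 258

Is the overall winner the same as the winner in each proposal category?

Basic research: the internal panel 11/13 = 84.6%, the 2025 panel 11/12 = 91.7% → the 2025 panel
Translational research: the internal panel 53/84 = 63.1%, the 2025 panel 46/61 = 75.4% → the 2025 panel
Infrastructure: the internal panel 55/265 = 20.8%, the 2025 panel 80/258 = 31.0% → the 2025 panel
Overall: the internal panel 119/362 = 32.9%, the 2025 panel 137/331 = 41.4% → the 2025 panel
The 2025 panel wins overall and in every proposal group — no reversal.

Yes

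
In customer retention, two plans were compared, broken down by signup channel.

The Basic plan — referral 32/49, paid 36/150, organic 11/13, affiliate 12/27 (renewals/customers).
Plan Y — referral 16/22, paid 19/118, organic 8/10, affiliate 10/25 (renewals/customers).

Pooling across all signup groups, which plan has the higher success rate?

the Basic plan

Referral: the Basic plan 32/49 = 65.3%, Plan Y 16/22 = 72.7% → Plan Y
Paid: the Basic plan 36/150 = 24.0%, Plan Y 19/118 = 16.1% → the Basic plan
Organic: the Basic plan 11/13 = 84.6%, Plan Y 8/10 = 80.0% → the Basic plan
Affiliate: the Basic plan 12/27 = 44.4%, Plan Y 10/25 = 40.0% → the Basic plan
Overall: the Basic plan 91/239 = 38.1%, Plan Y 53/175 = 30.3% → the Basic plan
(Neither sweeps every signup group, but the Basic plan has the higher pooled rate.)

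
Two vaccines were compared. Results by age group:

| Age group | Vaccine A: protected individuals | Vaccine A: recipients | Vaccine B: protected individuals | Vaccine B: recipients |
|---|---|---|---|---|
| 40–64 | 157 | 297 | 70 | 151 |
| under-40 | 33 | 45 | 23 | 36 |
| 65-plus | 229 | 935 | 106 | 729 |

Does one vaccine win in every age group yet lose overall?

40–64: Vaccine A 157/297 = 52.9%, Vaccine B 70/151 = 46.4% → Vaccine A
Under-40: Vaccine A 33/45 = 73.3%, Vaccine B 23/36 = 63.9% → Vaccine A
65-plus: Vaccine A 229/935 = 24.5%, Vaccine B 106/729 = 14.5% → Vaccine A
Overall: Vaccine A 419/1277 = 32.8%, Vaccine B 199/916 = 21.7% → Vaccine A
Vaccine A wins overall and in every age group — no reversal.

No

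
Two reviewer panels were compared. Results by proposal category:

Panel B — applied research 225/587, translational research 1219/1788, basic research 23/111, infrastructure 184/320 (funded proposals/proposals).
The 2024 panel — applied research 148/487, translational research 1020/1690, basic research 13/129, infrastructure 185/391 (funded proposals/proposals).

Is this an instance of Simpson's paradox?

No

Applied research: Panel B 225/587 = 38.3%, the 2024 panel 148/487 = 30.4% → Panel B
Translational research: Panel B 1219/1788 = 68.2%, the 2024 panel 1020/1690 = 60.4% → Panel B
Basic research: Panel B 23/111 = 20.7%, the 2024 panel 13/129 = 10.1% → Panel B
Infrastructure: Panel B 184/320 = 57.5%, the 2024 panel 185/391 = 47.3% → Panel B
Overall: Panel B 1651/2806 = 58.8%, the 2024 panel 1366/2697 = 50.6% → Panel B
Panel B wins overall and in every proposal group — no reversal.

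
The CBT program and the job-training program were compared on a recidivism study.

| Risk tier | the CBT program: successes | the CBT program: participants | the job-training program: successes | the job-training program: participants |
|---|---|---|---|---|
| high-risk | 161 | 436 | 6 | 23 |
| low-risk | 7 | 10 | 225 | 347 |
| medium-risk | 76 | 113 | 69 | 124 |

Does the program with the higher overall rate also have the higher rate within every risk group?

No

High-risk: the CBT program 161/436 = 36.9%, the job-training program 6/23 = 26.1% → the CBT program
Low-risk: the CBT program 7/10 = 70.0%, the job-training program 225/347 = 64.8% → the CBT program
Medium-risk: the CBT program 76/113 = 67.3%, the job-training program 69/124 = 55.6% → the CBT program
Overall: the CBT program 244/559 = 43.6%, the job-training program 300/494 = 60.7% → the job-training program
The CBT program wins each risk group but the job-training program wins overall — the comparison reverses. The CBT program's participants skew toward high-risk, which has a lower base rate.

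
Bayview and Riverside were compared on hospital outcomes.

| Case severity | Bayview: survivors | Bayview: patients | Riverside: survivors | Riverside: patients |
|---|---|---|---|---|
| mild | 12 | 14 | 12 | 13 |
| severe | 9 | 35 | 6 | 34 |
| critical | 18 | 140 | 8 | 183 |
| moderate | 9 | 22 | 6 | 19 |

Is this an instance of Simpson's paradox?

Mild: Bayview 12/14 = 85.7%, Riverside 12/13 = 92.3% → Riverside
Severe: Bayview 9/35 = 25.7%, Riverside 6/34 = 17.6% → Bayview
Critical: Bayview 18/140 = 12.9%, Riverside 8/183 = 4.4% → Bayview
Moderate: Bayview 9/22 = 40.9%, Riverside 6/19 = 31.6% → Bayview
Overall: Bayview 48/211 = 22.7%, Riverside 32/249 = 12.9% → Bayview
Neither sweeps: Bayview wins 3 of 4 groups, Riverside wins 1. Bayview wins overall but not every group — no Simpson reversal.

No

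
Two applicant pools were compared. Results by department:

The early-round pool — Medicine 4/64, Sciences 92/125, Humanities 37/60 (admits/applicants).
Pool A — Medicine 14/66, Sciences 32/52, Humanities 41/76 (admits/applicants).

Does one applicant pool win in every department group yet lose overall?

Medicine: the early-round pool 4/64 = 6.2%, Pool A 14/66 = 21.2% → Pool A
Sciences: the early-round pool 92/125 = 73.6%, Pool A 32/52 = 61.5% → the early-round pool
Humanities: the early-round pool 37/60 = 61.7%, Pool A 41/76 = 53.9% → the early-round pool
Overall: the early-round pool 133/249 = 53.4%, Pool A 87/194 = 44.8% → the early-round pool
Neither sweeps: the early-round pool wins 2 of 3 groups, Pool A wins 1. The early-round pool wins overall but not every group — no Simpson reversal.

No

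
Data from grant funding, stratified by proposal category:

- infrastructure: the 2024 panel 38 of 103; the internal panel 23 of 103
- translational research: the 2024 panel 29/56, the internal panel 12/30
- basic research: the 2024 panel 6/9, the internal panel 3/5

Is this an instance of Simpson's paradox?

Infrastructure: the 2024 panel 38/103 = 36.9%, the internal panel 23/103 = 22.3% → the 2024 panel
Translational research: the 2024 panel 29/56 = 51.8%, the internal panel 12/30 = 40.0% → the 2024 panel
Basic research: the 2024 panel 6/9 = 66.7%, the internal panel 3/5 = 60.0% → the 2024 panel
Overall: the 2024 panel 73/168 = 43.5%, the internal panel 38/138 = 27.5% → the 2024 panel
The 2024 panel wins overall and in every proposal group — no reversal.

No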